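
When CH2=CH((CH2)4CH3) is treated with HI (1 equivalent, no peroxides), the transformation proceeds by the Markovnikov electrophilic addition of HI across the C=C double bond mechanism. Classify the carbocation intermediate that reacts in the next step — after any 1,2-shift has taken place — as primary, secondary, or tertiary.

secondary

Step 1: Protonation of the alkene by HI: the π bond acts as the nucleophile and picks up H⁺, giving the more stable (Markovnikov) secondary carbocation. The H–I bond breaks heterolytically, releasing I⁻.
No single 1,2-shift to an adjacent carbon would give a more-substituted cation, so no rearrangement occurs.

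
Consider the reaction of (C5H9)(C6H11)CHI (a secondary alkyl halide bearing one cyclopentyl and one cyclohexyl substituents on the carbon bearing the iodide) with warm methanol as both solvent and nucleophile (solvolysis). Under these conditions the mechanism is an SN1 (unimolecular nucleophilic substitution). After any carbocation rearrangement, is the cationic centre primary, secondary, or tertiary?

Step 1: Rate-determining heterolysis of the C–I bond gives I⁻ and a secondary carbocation.
Step 2: Carbocation rearrangement: a 1,2-hydride shift from the adjacent cyclopentyl carbon converts the initially-formed secondary cation into the more stable tertiary cation.
The cation rearranges from secondary to tertiary via a 1,2-hydride shift from the adjacent cyclopentyl carbon; the tertiary cation is what reacts next.

tertiary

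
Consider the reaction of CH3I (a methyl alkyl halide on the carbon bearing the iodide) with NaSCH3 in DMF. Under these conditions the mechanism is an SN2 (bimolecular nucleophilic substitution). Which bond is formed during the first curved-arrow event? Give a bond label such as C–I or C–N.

C–S

Step 1: Backside attack by CH3S⁻ on the carbon bearing the iodide: the new C–S bond forms as the C–I bond breaks, with Walden inversion at carbon.
The bond formed in this step is the C–S bond.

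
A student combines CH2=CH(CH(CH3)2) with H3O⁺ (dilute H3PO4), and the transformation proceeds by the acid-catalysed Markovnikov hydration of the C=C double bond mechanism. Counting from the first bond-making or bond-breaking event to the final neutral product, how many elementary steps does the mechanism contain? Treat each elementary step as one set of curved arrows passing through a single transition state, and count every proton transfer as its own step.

4

Step 1: Protonation of the alkene by H3O⁺: the π bond acts as the nucleophile and picks up H⁺, giving the more stable (Markovnikov) secondary carbocation. H2O is released.
Step 2: A 1,2-hydride shift from the adjacent isopropyl carbon moves the positive charge from the secondary centre to an adjacent carbon, generating a more stable tertiary carbocation.
Step 3: A lone pair on the oxygen of H2O attacks the carbocation, forming a C–O bond and an oxonium ion (a protonated alcohol).
Step 4: H2O removes a proton from the oxonium oxygen, regenerating H3O⁺ and giving the neutral alcohol.
Total: 4 elementary steps.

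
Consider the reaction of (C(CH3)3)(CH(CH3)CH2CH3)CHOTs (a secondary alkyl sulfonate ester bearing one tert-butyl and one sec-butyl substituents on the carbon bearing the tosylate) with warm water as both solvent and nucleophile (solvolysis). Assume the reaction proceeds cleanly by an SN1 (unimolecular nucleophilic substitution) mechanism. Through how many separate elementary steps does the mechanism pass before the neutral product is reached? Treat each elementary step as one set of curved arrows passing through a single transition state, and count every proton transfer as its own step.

4

Step 1: Ionisation: the C–O σ-bond cleaves heterolytically; both bonding electrons depart with TsO⁻, leaving a secondary carbocation at the α-carbon.
Step 2: A 1,2-hydride shift from the adjacent sec-butyl carbon moves the positive charge from the secondary centre to an adjacent carbon, generating a more stable tertiary carbocation.
Step 3: Nucleophilic capture: the oxygen of H2O bonds to the cationic carbon, producing an oxonium-ion intermediate.
Step 4: Proton transfer from the O–H of the oxonium ion to a solvent molecule delivers the neutral alcohol.
Total: 4 elementary steps.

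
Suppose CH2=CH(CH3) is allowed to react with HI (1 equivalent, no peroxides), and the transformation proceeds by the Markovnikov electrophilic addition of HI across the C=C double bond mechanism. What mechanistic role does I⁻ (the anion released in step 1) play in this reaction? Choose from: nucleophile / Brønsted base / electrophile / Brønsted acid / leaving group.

nucleophile

Step 2: I⁻ captures the cation: a lone pair on I⁻ fills the empty p orbital, producing the alkyl halide product.
I⁻ (the anion released in step 1) donates an electron pair to form a new σ-bond to carbon — it is the nucleophile.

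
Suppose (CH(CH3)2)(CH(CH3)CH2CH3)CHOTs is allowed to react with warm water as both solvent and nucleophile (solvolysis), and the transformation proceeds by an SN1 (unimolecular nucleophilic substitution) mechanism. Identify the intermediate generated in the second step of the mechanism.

Step 1: Unassisted departure of TsO⁻ (taking the C–O bonding pair) generates a secondary carbocation.
Step 2: Carbocation rearrangement: a 1,2-hydride shift from the adjacent isopropyl carbon converts the initially-formed secondary cation into the more stable tertiary cation.
After step 2 the species present is a tertiary carbocation.

tertiary carbocation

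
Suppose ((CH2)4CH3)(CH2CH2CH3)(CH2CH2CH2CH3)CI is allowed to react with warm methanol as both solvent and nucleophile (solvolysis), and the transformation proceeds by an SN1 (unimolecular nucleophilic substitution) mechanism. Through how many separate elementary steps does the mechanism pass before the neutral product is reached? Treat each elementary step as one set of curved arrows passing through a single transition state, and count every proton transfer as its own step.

3

Step 1: Rate-determining heterolysis of the C–I bond gives I⁻ and a tertiary carbocation.
(No 1,2-shift: no single shift to an adjacent carbon would give a more stable cation.)
Step 2: A lone pair on the oxygen of CH3OH attacks the carbocation, forming a new C–O σ-bond and an oxonium ion.
Step 3: A second solvent molecule removes the proton on oxygen, giving the neutral ether product.
Total: 3 elementary steps.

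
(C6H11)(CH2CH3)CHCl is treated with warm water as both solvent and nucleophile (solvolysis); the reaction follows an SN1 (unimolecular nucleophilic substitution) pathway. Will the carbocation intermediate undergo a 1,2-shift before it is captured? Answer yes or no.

yes

The first-formed carbocation is secondary.
The adjacent cyclohexyl carbon already bears 2 other carbon substituents and has a hydrogen to migrate; after a 1,2-hydride shift from that carbon the positive charge sits on a tertiary centre.
Tertiary is more stable than secondary, so the shift occurs.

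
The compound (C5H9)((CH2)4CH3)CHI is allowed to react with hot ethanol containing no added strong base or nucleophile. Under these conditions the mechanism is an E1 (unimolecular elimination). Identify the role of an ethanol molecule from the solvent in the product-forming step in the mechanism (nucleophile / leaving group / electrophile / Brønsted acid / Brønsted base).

Step 3: Loss of a β-proton to an ethanol molecule of the solvent: the C–H bonding pair collapses toward the cationic carbon to form the C=C π bond, yielding the alkene.
An ethanol molecule from the solvent in the product-forming step accepts a proton in a proton-transfer step — a Brønsted base.

Brønsted base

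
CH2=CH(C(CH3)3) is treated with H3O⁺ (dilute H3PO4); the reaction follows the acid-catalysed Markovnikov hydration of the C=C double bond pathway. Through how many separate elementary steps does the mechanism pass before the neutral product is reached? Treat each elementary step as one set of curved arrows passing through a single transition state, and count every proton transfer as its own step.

4

Step 1: The π electrons of the C=C bond attack a proton of H3O⁺; Markovnikov addition places the new C–H on the less-substituted alkene carbon, so the positive charge ends up on the more-substituted carbon — a secondary carbocation. H2O is released.
Step 2: A 1,2-methyl shift from the adjacent tert-butyl carbon moves the positive charge from the secondary centre to an adjacent carbon, generating a more stable tertiary carbocation.
Step 3: A lone pair on the oxygen of H2O attacks the carbocation, forming a C–O bond and an oxonium ion (a protonated alcohol).
Step 4: H2O removes a proton from the oxonium oxygen, regenerating H3O⁺ and giving the neutral alcohol.
Total: 4 elementary steps.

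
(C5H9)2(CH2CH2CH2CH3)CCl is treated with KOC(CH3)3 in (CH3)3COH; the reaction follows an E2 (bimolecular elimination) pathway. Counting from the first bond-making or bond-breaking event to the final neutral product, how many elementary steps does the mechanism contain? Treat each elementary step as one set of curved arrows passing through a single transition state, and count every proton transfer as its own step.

1

Step 1: In one step, (CH3)3CO⁻ pulls off a β-proton, the C–Cl bond cleaves, and a C=C double bond forms between the α- and β-carbons (E2, anti elimination).
Total: 1 elementary step.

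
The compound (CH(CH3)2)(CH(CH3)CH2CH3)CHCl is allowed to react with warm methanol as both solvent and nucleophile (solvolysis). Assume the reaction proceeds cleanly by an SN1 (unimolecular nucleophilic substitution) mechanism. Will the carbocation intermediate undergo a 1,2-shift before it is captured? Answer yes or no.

The first-formed carbocation is secondary.
The adjacent sec-butyl carbon already bears 2 other carbon substituents and has a hydrogen to migrate; after a 1,2-hydride shift from that carbon the positive charge sits on a tertiary centre.
Tertiary is more stable than secondary, so the shift occurs.

yes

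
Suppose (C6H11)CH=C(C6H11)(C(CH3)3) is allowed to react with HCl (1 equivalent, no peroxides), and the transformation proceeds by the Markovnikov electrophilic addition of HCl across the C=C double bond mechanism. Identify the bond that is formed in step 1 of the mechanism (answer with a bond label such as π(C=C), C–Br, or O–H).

C–H

Step 1: Protonation of the alkene by HCl: the π bond acts as the nucleophile and picks up H⁺, giving the more stable (Markovnikov) tertiary carbocation. The H–Cl bond breaks heterolytically, releasing Cl⁻.
The bond formed in this step is the C–H bond.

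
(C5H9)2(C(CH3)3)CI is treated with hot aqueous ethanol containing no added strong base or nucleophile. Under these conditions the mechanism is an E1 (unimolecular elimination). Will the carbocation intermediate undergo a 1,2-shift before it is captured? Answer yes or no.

The first-formed carbocation is tertiary.
No single 1,2-shift to an adjacent carbon would produce a more-substituted cation than the one already present, so no rearrangement occurs.

no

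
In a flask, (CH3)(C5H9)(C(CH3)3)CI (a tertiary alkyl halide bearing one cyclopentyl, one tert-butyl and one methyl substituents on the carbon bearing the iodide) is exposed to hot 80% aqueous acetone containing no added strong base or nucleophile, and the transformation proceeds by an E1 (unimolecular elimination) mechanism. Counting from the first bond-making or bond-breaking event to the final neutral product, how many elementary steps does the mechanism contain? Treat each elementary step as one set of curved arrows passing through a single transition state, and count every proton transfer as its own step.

2

Step 1: Unassisted departure of I⁻ (taking the C–I bonding pair) generates a tertiary carbocation.
(No 1,2-shift: no single shift to an adjacent carbon would give a more stable cation.)
Step 2: Loss of a β-proton to a water molecule of the solvent: the C–H bonding pair collapses toward the cationic carbon to form the C=C π bond, yielding the alkene.
Total: 2 elementary steps.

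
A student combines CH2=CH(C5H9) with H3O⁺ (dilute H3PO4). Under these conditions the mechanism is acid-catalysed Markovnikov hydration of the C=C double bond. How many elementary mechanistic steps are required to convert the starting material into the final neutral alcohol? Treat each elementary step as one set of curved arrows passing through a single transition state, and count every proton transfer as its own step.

4

Step 1: Protonation of the alkene by H3O⁺: the π bond acts as the nucleophile and picks up H⁺, giving the more stable (Markovnikov) secondary carbocation. H2O is released.
Step 2: A 1,2-hydride shift from the adjacent cyclopentyl carbon moves the positive charge from the secondary centre to an adjacent carbon, generating a more stable tertiary carbocation.
Step 3: Water acts as the nucleophile: an oxygen lone pair bonds to the cationic carbon, giving an oxonium-ion intermediate.
Step 4: Deprotonation of the oxonium ion by a water molecule delivers the neutral alcohol and regenerates the acid catalyst.
Total: 4 elementary steps.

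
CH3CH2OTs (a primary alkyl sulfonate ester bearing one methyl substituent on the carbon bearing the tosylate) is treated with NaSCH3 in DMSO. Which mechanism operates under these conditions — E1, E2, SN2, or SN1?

SN2

Conditions: a primary substrate with a strong nucleophile in the polar aprotic solvent DMSO.
These conditions are the textbook signature of the SN2 pathway.
An unhindered substrate with a strong nucleophile in a polar aprotic solvent favours one-step backside displacement.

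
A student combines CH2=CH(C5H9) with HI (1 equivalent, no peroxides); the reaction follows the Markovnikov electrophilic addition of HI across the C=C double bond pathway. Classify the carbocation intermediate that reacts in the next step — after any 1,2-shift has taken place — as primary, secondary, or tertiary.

Step 1: Electrophilic addition begins with the π(C=C) electrons forming a bond to the proton of HI. Following Markovnikov's rule, the resulting cation is secondary. The H–I bond breaks heterolytically, releasing I⁻.
Step 2: A 1,2-hydride shift from the adjacent cyclopentyl carbon moves the positive charge from the secondary centre to an adjacent carbon, generating a more stable tertiary carbocation.
The cation rearranges from secondary to tertiary via a 1,2-hydride shift from the adjacent cyclopentyl carbon; the tertiary cation is what reacts next.

tertiary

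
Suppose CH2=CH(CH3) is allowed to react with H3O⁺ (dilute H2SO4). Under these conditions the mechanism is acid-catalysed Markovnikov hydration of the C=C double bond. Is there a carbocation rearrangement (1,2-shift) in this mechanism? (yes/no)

no

The first-formed carbocation is secondary.
No single 1,2-shift to an adjacent carbon would produce a more-substituted cation than the one already present, so no rearrangement occurs.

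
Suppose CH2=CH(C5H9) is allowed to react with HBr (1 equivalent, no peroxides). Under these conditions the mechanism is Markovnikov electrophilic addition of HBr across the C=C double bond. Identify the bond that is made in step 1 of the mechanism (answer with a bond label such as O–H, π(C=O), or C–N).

C–H

Step 1: Protonation of the alkene by HBr: the π bond acts as the nucleophile and picks up H⁺, giving the more stable (Markovnikov) secondary carbocation. The H–Br bond breaks heterolytically, releasing Br⁻.
The bond formed in this step is the C–H bond.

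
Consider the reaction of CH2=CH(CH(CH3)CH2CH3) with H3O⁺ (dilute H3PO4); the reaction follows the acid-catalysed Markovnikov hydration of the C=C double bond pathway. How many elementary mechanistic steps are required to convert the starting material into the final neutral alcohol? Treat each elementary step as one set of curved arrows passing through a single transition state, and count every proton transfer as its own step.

4

Step 1: The π electrons of the C=C bond attack a proton of H3O⁺; Markovnikov addition places the new C–H on the less-substituted alkene carbon, so the positive charge ends up on the more-substituted carbon — a secondary carbocation. H2O is released.
Step 2: A hydride (H with its bonding pair) migrates from the adjacent sec-butyl carbon to the cationic centre — a 1,2-hydride shift — upgrading the secondary cation to a tertiary one.
Step 3: Water acts as the nucleophile: an oxygen lone pair bonds to the cationic carbon, giving an oxonium-ion intermediate.
Step 4: H2O removes a proton from the oxonium oxygen, regenerating H3O⁺ and giving the neutral alcohol.
Total: 4 elementary steps.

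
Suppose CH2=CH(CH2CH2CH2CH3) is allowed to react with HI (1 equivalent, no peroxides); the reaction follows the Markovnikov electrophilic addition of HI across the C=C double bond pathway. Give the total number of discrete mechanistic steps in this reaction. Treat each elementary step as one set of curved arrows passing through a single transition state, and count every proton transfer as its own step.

Step 1: Protonation of the alkene by HI: the π bond acts as the nucleophile and picks up H⁺, giving the more stable (Markovnikov) secondary carbocation. The H–I bond breaks heterolytically, releasing I⁻.
(No 1,2-shift: no single shift to an adjacent carbon would give a more stable cation.)
Step 2: Nucleophilic attack by I⁻ on the carbocation completes the addition, giving R–I.
Total: 2 elementary steps.

2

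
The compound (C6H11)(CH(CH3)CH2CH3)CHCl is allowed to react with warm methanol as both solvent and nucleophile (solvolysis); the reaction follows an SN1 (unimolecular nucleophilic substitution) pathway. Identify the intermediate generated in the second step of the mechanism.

tertiary carbocation

Step 1: Rate-determining heterolysis of the C–Cl bond gives Cl⁻ and a secondary carbocation.
Step 2: Carbocation rearrangement: a 1,2-hydride shift from the adjacent sec-butyl carbon converts the initially-formed secondary cation into the more stable tertiary cation.
After step 2 the species present is a tertiary carbocation.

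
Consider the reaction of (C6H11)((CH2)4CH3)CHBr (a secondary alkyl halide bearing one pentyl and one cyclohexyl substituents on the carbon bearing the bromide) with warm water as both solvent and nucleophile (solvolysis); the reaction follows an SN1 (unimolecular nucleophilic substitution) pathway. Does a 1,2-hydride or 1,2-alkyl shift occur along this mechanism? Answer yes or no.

yes

The first-formed carbocation is secondary.
The adjacent cyclohexyl carbon already bears 2 other carbon substituents and has a hydrogen to migrate; after a 1,2-hydride shift from that carbon the positive charge sits on a tertiary centre.
Tertiary is more stable than secondary, so the shift occurs.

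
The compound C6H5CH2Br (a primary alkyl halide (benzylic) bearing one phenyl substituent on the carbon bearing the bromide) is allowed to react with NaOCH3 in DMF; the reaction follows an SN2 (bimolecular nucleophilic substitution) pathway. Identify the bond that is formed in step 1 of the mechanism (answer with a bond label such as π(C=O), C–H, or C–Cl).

C–O

Step 1: Backside attack by CH3O⁻ on the carbon bearing the bromide: the new C–O bond forms as the C–Br bond breaks, with Walden inversion at carbon.
The bond formed in this step is the C–O bond.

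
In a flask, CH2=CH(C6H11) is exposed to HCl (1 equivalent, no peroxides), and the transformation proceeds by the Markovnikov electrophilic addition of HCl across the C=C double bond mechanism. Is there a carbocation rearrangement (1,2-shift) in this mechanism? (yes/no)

yes

The first-formed carbocation is secondary.
The adjacent cyclohexyl carbon already bears 2 other carbon substituents and has a hydrogen to migrate; after a 1,2-hydride shift from that carbon the positive charge sits on a tertiary centre.
Tertiary is more stable than secondary, so the shift occurs.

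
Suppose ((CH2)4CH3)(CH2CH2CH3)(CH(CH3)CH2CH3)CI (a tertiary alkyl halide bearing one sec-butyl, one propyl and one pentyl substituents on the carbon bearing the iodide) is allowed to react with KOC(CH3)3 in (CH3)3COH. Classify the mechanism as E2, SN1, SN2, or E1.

Conditions: a strong/bulky base with a tertiary substrate bearing a β-hydrogen.
These conditions are the textbook signature of the E2 pathway.
A strong (often hindered) base removes a β-H in concert with loss of the leaving group — bimolecular elimination.

E2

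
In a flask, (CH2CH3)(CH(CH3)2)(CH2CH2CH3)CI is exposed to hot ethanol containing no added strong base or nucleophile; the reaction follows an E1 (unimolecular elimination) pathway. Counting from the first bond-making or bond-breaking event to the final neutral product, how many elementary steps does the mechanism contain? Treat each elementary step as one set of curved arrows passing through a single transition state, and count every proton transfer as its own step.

2

Step 1: Ionisation: the C–I σ-bond cleaves heterolytically; both bonding electrons depart with I⁻, leaving a tertiary carbocation at the α-carbon.
(No 1,2-shift: no single shift to an adjacent carbon would give a more stable cation.)
Step 2: A weak base (an ethanol molecule from the solvent) removes a proton from a carbon adjacent to the cationic centre; the electrons of that C–H bond become the new π(C=C) bond, giving the alkene.
Total: 2 elementary steps.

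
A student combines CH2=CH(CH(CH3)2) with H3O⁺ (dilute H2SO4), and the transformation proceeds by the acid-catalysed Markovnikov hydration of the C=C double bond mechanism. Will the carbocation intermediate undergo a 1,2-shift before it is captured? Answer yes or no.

The first-formed carbocation is secondary.
The adjacent isopropyl carbon already bears 2 other carbon substituents and has a hydrogen to migrate; after a 1,2-hydride shift from that carbon the positive charge sits on a tertiary centre.
Tertiary is more stable than secondary, so the shift occurs.

yes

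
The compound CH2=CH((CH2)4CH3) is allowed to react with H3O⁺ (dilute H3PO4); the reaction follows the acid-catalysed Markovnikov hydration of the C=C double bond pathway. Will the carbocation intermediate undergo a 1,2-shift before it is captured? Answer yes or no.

The first-formed carbocation is secondary.
No single 1,2-shift to an adjacent carbon would produce a more-substituted cation than the one already present, so no rearrangement occurs.

no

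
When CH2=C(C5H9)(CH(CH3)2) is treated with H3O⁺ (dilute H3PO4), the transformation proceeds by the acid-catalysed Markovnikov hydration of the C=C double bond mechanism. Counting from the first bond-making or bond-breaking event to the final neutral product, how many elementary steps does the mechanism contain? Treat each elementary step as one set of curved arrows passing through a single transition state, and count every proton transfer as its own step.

3

Step 1: The π electrons of the C=C bond attack a proton of H3O⁺; Markovnikov addition places the new C–H on the less-substituted alkene carbon, so the positive charge ends up on the more-substituted carbon — a tertiary carbocation. H2O is released.
(No 1,2-shift: no single shift to an adjacent carbon would give a more stable cation.)
Step 2: Nucleophilic capture of the cation by H2O produces the protonated alcohol (an oxonium ion).
Step 3: Proton transfer from the O–H of the oxonium ion to H2O completes the catalytic cycle and yields the alcohol.
Total: 3 elementary steps.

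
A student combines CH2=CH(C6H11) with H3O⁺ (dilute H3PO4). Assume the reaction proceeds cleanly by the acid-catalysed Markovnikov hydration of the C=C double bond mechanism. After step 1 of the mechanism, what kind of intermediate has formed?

Step 1: Protonation of the alkene by H3O⁺: the π bond acts as the nucleophile and picks up H⁺, giving the more stable (Markovnikov) secondary carbocation. H2O is released.
After step 1 the species present is a secondary carbocation.

secondary carbocation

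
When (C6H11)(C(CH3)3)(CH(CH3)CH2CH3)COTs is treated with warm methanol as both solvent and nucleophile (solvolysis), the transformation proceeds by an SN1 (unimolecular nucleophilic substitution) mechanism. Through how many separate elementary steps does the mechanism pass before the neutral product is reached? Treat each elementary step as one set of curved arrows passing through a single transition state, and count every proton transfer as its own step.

Step 1: Rate-determining heterolysis of the C–O bond gives TsO⁻ and a tertiary carbocation.
(No 1,2-shift: no single shift to an adjacent carbon would give a more stable cation.)
Step 2: CH3OH donates an oxygen lone pair into the empty p orbital of the cation, giving a protonated ether (an oxonium ion).
Step 3: A second solvent molecule removes the proton on oxygen, giving the neutral ether product.
Total: 3 elementary steps.

3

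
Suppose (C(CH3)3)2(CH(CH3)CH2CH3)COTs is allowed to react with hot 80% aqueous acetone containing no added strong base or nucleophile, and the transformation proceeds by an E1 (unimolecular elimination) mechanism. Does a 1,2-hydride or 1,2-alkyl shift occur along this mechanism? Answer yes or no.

The first-formed carbocation is tertiary.
No single 1,2-shift to an adjacent carbon would produce a more-substituted cation than the one already present, so no rearrangement occurs.

no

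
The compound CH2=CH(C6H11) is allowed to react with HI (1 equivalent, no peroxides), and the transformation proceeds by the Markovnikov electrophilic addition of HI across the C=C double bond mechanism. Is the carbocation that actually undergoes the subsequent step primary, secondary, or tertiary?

tertiary

Step 1: Protonation of the alkene by HI: the π bond acts as the nucleophile and picks up H⁺, giving the more stable (Markovnikov) secondary carbocation. The H–I bond breaks heterolytically, releasing I⁻.
Step 2: A hydride (H with its bonding pair) migrates from the adjacent cyclohexyl carbon to the cationic centre — a 1,2-hydride shift — upgrading the secondary cation to a tertiary one.
The cation rearranges from secondary to tertiary via a 1,2-hydride shift from the adjacent cyclohexyl carbon; the tertiary cation is what reacts next.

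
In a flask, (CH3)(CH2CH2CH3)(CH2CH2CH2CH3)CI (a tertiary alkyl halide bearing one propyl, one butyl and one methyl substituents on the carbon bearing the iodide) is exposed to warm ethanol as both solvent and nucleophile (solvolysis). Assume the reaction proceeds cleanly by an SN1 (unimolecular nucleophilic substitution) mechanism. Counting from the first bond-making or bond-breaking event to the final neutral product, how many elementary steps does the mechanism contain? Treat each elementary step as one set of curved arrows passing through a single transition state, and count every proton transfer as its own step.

3

Step 1: Unassisted departure of I⁻ (taking the C–I bonding pair) generates a tertiary carbocation.
(No 1,2-shift: no single shift to an adjacent carbon would give a more stable cation.)
Step 2: CH3CH2OH donates an oxygen lone pair into the empty p orbital of the cation, giving a protonated ether (an oxonium ion).
Step 3: A second solvent molecule removes the proton on oxygen, giving the neutral ether product.
Total: 3 elementary steps.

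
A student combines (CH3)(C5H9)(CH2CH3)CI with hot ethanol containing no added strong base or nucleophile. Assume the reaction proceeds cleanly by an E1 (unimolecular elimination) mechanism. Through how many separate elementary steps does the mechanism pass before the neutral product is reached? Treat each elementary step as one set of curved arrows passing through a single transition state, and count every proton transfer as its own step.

2

Step 1: Unassisted departure of I⁻ (taking the C–I bonding pair) generates a tertiary carbocation.
(No 1,2-shift: no single shift to an adjacent carbon would give a more stable cation.)
Step 2: Loss of a β-proton to an ethanol molecule of the solvent: the C–H bonding pair collapses toward the cationic carbon to form the C=C π bond, yielding the alkene.
Total: 2 elementary steps.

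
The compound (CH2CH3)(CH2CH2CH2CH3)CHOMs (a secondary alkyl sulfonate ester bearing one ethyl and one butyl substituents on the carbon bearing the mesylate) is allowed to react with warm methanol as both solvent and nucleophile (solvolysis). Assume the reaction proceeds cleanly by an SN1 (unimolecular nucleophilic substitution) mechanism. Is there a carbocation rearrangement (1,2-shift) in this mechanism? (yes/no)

The first-formed carbocation is secondary.
No single 1,2-shift to an adjacent carbon would produce a more-substituted cation than the one already present, so no rearrangement occurs.

no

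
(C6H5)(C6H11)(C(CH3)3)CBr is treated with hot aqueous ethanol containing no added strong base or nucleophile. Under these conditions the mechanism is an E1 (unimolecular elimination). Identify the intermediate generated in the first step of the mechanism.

tertiary carbocation

Step 1: Ionisation: the C–Br σ-bond cleaves heterolytically; both bonding electrons depart with Br⁻, leaving a tertiary carbocation at the α-carbon.
After step 1 the species present is a tertiary carbocation.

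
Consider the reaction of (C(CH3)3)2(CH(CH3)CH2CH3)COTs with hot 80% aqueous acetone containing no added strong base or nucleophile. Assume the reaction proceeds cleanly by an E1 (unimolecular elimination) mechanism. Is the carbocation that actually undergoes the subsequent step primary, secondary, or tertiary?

Step 1: Unassisted departure of TsO⁻ (taking the C–O bonding pair) generates a tertiary carbocation.
No single 1,2-shift to an adjacent carbon would give a more-substituted cation, so no rearrangement occurs.

tertiary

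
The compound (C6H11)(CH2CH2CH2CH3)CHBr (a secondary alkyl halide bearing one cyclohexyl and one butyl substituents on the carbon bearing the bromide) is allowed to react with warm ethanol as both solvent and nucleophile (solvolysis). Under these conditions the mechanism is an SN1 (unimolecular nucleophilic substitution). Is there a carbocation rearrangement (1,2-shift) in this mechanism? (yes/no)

The first-formed carbocation is secondary.
The adjacent cyclohexyl carbon already bears 2 other carbon substituents and has a hydrogen to migrate; after a 1,2-hydride shift from that carbon the positive charge sits on a tertiary centre.
Tertiary is more stable than secondary, so the shift occurs.

yes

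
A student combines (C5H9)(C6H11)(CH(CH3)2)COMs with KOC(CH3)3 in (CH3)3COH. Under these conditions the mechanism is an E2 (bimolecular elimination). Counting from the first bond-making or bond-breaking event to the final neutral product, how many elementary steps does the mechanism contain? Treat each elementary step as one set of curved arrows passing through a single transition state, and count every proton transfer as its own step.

1

Step 1: Concerted anti-periplanar elimination: (CH3)3CO⁻ abstracts a β-H while MsO⁻ leaves, and the C–H electrons become the new C=C π bond — all in a single transition state.
Total: 1 elementary step.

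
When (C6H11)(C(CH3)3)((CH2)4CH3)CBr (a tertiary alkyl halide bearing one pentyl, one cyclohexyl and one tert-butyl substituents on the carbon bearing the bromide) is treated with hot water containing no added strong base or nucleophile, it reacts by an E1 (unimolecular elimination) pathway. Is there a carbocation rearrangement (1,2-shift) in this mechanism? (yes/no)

no

The first-formed carbocation is tertiary.
No single 1,2-shift to an adjacent carbon would produce a more-substituted cation than the one already present, so no rearrangement occurs.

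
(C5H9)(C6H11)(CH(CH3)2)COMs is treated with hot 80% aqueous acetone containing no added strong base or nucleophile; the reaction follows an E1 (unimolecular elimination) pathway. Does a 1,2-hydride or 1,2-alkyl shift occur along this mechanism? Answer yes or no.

The first-formed carbocation is tertiary.
No single 1,2-shift to an adjacent carbon would produce a more-substituted cation than the one already present, so no rearrangement occurs.

no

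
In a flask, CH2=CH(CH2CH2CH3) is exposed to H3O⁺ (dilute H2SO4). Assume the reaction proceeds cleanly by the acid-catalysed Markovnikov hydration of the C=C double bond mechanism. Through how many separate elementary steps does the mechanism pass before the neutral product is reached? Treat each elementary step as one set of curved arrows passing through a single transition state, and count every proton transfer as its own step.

3

Step 1: Electrophilic addition begins with the π(C=C) electrons forming a bond to the proton of H3O⁺. Following Markovnikov's rule, the resulting cation is secondary. H2O is released.
(No 1,2-shift: no single shift to an adjacent carbon would give a more stable cation.)
Step 2: A lone pair on the oxygen of H2O attacks the carbocation, forming a C–O bond and an oxonium ion (a protonated alcohol).
Step 3: Deprotonation of the oxonium ion by a water molecule delivers the neutral alcohol and regenerates the acid catalyst.
Total: 3 elementary steps.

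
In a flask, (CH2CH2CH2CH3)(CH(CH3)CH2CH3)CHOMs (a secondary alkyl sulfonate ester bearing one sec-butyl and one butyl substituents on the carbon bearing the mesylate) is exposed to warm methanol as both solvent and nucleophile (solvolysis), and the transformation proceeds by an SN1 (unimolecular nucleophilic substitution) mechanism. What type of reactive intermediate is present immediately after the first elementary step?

Step 1: Ionisation: the C–O σ-bond cleaves heterolytically; both bonding electrons depart with MsO⁻, leaving a secondary carbocation at the α-carbon.
After step 1 the species present is a secondary carbocation.

secondary carbocation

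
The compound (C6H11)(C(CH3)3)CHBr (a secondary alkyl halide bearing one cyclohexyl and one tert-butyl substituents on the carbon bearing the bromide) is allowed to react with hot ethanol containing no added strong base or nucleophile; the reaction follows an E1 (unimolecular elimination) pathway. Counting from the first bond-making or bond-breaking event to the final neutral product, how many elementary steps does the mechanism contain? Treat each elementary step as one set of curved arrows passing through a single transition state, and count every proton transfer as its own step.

3

Step 1: Rate-determining heterolysis of the C–Br bond gives Br⁻ and a secondary carbocation.
Step 2: A hydride (H with its bonding pair) migrates from the adjacent cyclohexyl carbon to the cationic centre — a 1,2-hydride shift — upgrading the secondary cation to a tertiary one.
Step 3: A weak base (an ethanol molecule from the solvent) removes a proton from a carbon adjacent to the cationic centre; the electrons of that C–H bond become the new π(C=C) bond, giving the alkene.
Total: 3 elementary steps.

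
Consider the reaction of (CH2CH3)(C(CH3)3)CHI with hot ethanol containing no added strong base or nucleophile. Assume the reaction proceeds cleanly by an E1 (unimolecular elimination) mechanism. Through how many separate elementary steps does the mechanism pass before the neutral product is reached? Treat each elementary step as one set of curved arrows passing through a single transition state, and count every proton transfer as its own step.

Step 1: Ionisation: the C–I σ-bond cleaves heterolytically; both bonding electrons depart with I⁻, leaving a secondary carbocation at the α-carbon.
Step 2: A 1,2-methyl shift from the adjacent tert-butyl carbon moves the positive charge from the secondary centre to an adjacent carbon, generating a more stable tertiary carbocation.
Step 3: Loss of a β-proton to an ethanol molecule of the solvent: the C–H bonding pair collapses toward the cationic carbon to form the C=C π bond, yielding the alkene.
Total: 3 elementary steps.

3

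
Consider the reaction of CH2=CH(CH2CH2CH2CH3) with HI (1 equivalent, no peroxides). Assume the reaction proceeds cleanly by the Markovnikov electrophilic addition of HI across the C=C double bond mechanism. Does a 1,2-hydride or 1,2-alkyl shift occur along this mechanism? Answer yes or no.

The first-formed carbocation is secondary.
No single 1,2-shift to an adjacent carbon would produce a more-substituted cation than the one already present, so no rearrangement occurs.

no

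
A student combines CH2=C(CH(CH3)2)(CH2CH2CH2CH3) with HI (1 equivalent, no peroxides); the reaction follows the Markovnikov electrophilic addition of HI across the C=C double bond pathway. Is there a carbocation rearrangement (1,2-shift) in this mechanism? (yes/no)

no

The first-formed carbocation is tertiary.
No single 1,2-shift to an adjacent carbon would produce a more-substituted cation than the one already present, so no rearrangement occurs.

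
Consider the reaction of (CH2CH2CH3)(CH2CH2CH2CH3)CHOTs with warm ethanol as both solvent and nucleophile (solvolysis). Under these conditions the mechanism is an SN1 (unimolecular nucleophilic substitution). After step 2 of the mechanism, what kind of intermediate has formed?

oxonium ion

Step 1: Unassisted departure of TsO⁻ (taking the C–O bonding pair) generates a secondary carbocation.
Step 2: Nucleophilic capture: the oxygen of CH3CH2OH bonds to the cationic carbon, producing an oxonium-ion intermediate.
After step 2 the species present is an oxonium ion.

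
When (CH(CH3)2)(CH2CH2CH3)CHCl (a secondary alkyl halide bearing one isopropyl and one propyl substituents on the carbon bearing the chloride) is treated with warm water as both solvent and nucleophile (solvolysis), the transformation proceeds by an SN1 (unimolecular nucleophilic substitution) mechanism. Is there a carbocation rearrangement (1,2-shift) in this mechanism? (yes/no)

yes

The first-formed carbocation is secondary.
The adjacent isopropyl carbon already bears 2 other carbon substituents and has a hydrogen to migrate; after a 1,2-hydride shift from that carbon the positive charge sits on a tertiary centre.
Tertiary is more stable than secondary, so the shift occurs.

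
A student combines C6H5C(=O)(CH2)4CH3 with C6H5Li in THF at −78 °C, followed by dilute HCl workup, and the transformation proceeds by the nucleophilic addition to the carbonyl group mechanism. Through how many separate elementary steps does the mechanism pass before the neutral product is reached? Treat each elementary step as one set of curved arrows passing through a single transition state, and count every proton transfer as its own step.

Step 1: the carbanion-like carbon of C6H5Li attacks the sp² carbonyl carbon; the C=O π bond breaks and the electrons end up as a lone pair on the alkoxide oxygen of the tetrahedral intermediate.
Step 2: Protonation of the alkoxide by dilute HCl workup furnishes an alcohol.
Total: 2 elementary steps.

2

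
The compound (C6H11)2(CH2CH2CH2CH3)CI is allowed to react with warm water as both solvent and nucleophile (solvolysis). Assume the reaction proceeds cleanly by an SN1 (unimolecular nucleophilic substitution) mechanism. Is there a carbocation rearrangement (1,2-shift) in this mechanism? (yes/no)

no

The first-formed carbocation is tertiary.
No single 1,2-shift to an adjacent carbon would produce a more-substituted cation than the one already present, so no rearrangement occurs.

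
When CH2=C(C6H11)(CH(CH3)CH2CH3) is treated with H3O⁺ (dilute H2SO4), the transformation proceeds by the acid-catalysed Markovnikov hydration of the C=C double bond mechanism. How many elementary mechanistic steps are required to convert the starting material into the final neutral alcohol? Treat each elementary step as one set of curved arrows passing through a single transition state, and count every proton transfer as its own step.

Step 1: Protonation of the alkene by H3O⁺: the π bond acts as the nucleophile and picks up H⁺, giving the more stable (Markovnikov) tertiary carbocation. H2O is released.
(No 1,2-shift: no single shift to an adjacent carbon would give a more stable cation.)
Step 2: A lone pair on the oxygen of H2O attacks the carbocation, forming a C–O bond and an oxonium ion (a protonated alcohol).
Step 3: Proton transfer from the O–H of the oxonium ion to H2O completes the catalytic cycle and yields the alcohol.
Total: 3 elementary steps.

3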